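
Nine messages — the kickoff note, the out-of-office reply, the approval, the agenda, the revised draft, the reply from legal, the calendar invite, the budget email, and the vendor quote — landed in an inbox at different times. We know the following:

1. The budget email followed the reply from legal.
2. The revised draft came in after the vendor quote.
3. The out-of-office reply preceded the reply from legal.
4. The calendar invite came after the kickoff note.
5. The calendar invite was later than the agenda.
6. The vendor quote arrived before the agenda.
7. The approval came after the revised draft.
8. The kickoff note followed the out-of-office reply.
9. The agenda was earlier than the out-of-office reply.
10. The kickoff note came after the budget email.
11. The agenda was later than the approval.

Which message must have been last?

the calendar invite

Every other message has a chain of constraints placing it before the calendar invite, so the calendar invite is last.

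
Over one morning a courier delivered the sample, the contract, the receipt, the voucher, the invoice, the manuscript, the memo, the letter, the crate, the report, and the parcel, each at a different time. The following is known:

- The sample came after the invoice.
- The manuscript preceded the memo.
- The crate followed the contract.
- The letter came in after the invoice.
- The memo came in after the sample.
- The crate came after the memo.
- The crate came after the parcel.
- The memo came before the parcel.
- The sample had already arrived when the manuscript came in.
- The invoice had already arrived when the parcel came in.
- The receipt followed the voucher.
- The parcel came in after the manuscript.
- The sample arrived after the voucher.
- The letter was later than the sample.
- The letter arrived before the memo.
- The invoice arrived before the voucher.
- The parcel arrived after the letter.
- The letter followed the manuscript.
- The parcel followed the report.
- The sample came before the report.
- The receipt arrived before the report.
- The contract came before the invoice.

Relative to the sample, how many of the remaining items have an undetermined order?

Forced before the sample: the contract, the invoice, and the voucher; forced after the sample: the crate, the letter, the manuscript, the memo, the parcel, and the report.
That leaves the receipt with no forced order relative to the sample — 1.

1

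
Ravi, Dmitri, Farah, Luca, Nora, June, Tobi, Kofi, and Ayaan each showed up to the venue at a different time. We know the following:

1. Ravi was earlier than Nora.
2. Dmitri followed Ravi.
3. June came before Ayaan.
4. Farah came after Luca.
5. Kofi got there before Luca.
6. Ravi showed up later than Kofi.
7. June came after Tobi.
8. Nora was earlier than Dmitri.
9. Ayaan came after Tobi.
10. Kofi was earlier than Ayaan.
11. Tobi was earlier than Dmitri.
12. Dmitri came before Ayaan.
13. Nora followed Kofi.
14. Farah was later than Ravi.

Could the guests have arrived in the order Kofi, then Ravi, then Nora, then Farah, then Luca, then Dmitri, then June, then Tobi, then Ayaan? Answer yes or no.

no

The constraints require Tobi before Dmitri, but in the proposed sequence Dmitri appears ahead of Tobi. That one violation is enough.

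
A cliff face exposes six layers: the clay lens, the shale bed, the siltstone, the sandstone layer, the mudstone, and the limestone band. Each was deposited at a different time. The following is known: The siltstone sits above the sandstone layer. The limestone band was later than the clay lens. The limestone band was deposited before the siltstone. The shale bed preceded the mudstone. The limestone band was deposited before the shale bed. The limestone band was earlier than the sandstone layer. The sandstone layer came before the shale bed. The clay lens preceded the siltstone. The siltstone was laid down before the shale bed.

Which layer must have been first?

The clay lens has a chain of constraints placing it before every other layer, so the clay lens must be first.

the clay lens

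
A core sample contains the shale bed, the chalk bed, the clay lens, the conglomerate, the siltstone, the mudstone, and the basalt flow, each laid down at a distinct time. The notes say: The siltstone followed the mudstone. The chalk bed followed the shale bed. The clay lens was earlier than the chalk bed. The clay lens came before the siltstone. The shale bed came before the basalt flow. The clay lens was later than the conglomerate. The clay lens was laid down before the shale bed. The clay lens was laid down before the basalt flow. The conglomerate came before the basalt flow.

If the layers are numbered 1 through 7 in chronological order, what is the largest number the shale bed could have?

5

The shale bed must come before the basalt flow and the chalk bed — 2 layers forced after it.
Everything else can be placed before the shale bed in some valid order, so the shale bed can sit as late as position 7 − 2 = 5.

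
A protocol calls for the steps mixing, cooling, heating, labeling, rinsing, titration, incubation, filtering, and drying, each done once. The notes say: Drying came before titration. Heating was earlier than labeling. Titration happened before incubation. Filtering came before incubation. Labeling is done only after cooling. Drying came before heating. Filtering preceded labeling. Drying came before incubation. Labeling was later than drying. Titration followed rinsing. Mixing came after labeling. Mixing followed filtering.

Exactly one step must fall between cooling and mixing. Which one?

Tracing the constraints gives cooling → labeling → mixing, so labeling sits after cooling and before mixing.
No other step is forced both after cooling and before mixing.

labeling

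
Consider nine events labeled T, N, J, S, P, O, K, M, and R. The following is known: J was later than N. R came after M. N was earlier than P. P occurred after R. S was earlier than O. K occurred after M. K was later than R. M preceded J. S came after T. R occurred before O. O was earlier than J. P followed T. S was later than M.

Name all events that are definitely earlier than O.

M, R, S, T

Directly stated before O: R and S.
M reaches O via M → R → O.
T reaches O via T → S → O.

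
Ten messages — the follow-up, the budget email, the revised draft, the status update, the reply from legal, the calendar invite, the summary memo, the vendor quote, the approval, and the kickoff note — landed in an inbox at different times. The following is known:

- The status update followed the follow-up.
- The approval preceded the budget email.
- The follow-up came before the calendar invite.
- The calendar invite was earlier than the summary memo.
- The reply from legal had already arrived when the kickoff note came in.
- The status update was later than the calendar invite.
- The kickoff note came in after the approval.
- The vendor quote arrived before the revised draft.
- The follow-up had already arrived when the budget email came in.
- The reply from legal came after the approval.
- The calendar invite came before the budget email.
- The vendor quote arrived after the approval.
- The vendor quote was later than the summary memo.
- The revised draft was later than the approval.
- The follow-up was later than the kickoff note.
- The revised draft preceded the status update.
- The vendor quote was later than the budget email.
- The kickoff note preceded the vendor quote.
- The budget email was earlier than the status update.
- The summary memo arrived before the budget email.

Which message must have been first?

The approval has a chain of constraints placing it before every other message, so the approval must be first.

the approval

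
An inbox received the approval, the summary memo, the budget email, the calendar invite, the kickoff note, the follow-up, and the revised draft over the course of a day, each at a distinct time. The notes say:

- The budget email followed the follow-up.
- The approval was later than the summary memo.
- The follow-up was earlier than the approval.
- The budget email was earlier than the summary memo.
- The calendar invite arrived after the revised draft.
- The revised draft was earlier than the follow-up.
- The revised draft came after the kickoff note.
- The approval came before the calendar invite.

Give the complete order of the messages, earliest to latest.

The constraints fix every adjacent pair, so only one ordering works:
the kickoff note → the revised draft → the follow-up → the budget email → the summary memo → the approval → the calendar invite.

the kickoff note, the revised draft, the follow-up, the budget email, the summary memo, the approval, the calendar invite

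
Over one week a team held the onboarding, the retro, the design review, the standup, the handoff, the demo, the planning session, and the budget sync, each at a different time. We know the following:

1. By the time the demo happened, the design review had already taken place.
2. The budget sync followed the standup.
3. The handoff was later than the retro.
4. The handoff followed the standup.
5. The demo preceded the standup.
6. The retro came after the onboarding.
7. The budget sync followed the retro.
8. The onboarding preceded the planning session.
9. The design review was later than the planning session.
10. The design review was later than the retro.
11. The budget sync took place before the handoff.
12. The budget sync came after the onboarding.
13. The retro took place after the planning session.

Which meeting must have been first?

The onboarding has a chain of constraints placing it before every other meeting, so the onboarding must be first.

the onboarding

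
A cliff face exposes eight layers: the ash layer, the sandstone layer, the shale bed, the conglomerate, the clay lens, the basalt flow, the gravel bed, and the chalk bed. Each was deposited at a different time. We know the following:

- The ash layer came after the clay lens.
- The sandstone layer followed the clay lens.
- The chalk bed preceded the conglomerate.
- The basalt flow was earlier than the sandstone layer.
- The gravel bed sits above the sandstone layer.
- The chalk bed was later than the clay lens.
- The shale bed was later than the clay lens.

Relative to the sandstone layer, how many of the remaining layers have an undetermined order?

Forced before the sandstone layer: the basalt flow and the clay lens; forced after the sandstone layer: the gravel bed.
That leaves the ash layer, the chalk bed, the conglomerate, and the shale bed with no forced order relative to the sandstone layer — 4.

4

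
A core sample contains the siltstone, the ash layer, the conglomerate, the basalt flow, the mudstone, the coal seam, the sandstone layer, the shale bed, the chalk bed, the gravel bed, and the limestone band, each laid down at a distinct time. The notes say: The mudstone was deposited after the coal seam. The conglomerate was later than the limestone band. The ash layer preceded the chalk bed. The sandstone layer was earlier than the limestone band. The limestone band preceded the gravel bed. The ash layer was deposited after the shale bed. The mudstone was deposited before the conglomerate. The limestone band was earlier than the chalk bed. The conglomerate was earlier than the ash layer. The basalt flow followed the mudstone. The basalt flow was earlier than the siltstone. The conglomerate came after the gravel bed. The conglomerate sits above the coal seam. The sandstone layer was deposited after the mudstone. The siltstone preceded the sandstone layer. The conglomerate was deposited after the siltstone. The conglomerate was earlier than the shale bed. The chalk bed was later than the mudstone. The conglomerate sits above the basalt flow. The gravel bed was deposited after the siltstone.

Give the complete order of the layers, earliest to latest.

The constraints fix every adjacent pair, so only one ordering works:
the coal seam → the mudstone → the basalt flow → the siltstone → the sandstone layer → the limestone band → the gravel bed → the conglomerate → the shale bed → the ash layer → the chalk bed.

the coal seam, the mudstone, the basalt flow, the siltstone, the sandstone layer, the limestone band, the gravel bed, the conglomerate, the shale bed, the ash layer, the chalk bed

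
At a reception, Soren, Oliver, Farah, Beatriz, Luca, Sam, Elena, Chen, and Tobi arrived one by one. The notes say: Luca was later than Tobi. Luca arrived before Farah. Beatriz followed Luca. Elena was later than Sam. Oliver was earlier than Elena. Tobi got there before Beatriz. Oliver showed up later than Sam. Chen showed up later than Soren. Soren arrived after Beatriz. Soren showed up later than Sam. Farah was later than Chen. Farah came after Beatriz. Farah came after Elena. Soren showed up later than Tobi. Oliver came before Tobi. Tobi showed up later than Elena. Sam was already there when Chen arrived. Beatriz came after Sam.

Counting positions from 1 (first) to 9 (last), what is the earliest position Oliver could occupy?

Sam must come before Oliver — 1 forced predecessor.
Nothing else is forced ahead of Oliver, so their earliest slot is position 1 + 1 = 2.

2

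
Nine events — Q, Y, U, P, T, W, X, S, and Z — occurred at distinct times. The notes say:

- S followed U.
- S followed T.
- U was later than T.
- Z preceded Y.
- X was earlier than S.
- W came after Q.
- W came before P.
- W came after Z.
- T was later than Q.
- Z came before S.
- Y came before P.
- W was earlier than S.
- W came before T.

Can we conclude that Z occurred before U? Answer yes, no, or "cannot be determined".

yes

Chain the constraints: Z → W → T → U. Each link is directly stated, so Z comes before U.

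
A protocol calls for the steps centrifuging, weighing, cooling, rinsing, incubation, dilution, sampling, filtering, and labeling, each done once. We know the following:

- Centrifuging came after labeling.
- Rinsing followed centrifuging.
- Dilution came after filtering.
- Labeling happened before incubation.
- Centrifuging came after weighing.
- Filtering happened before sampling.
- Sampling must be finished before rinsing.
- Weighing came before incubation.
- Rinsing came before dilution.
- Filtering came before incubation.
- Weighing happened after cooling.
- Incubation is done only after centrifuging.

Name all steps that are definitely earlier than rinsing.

Directly stated before rinsing: centrifuging and sampling.
Cooling reaches rinsing via cooling → weighing → centrifuging → rinsing.
Filtering reaches rinsing via filtering → sampling → rinsing.
Labeling reaches rinsing via labeling → centrifuging → rinsing.
Likewise weighing reaches rinsing by chaining the stated constraints.
No chain forces incubation (or any of the others) ahead of rinsing.

centrifuging, cooling, filtering, labeling, sampling, weighing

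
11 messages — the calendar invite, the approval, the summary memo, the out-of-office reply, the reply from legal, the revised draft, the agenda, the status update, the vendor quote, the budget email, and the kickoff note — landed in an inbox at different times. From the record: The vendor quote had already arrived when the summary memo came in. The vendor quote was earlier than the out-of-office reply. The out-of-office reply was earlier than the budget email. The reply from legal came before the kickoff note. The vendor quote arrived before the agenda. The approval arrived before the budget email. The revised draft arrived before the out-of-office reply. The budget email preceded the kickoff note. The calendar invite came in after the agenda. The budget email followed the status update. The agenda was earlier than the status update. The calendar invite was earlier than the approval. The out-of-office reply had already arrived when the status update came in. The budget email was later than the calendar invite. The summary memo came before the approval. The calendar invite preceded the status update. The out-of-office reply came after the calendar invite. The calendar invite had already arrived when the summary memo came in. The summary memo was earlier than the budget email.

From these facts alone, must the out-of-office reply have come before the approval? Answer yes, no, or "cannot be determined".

cannot be determined

No chain of stated constraints runs from the out-of-office reply to the approval, and none runs from the approval to the out-of-office reply either.
So the relative order of the out-of-office reply and the approval is not fixed by the given facts.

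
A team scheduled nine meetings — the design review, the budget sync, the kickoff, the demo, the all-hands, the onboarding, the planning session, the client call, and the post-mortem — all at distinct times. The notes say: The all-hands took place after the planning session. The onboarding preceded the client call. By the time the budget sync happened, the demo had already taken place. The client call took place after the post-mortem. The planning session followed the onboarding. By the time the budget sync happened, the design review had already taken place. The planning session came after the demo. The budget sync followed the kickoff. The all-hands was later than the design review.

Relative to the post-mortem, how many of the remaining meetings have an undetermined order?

Forced after the post-mortem: the client call.
That leaves the all-hands, the budget sync, the demo, the design review, the kickoff, the onboarding, and the planning session with no forced order relative to the post-mortem — 7.

7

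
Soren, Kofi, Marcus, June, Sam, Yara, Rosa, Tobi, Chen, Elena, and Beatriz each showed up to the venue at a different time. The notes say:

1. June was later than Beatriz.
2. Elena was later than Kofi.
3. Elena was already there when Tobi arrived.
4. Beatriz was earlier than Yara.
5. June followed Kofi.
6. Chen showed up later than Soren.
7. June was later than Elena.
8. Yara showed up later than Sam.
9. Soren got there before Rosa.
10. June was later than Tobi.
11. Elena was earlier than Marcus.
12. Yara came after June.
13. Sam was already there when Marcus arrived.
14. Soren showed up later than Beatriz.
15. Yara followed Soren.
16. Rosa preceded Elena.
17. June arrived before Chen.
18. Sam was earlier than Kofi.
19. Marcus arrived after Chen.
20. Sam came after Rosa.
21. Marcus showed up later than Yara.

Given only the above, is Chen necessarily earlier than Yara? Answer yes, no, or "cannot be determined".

No chain of stated constraints runs from Chen to Yara, and none runs from Yara to Chen either.
So the relative order of Chen and Yara is not fixed by the given facts.

cannot be determined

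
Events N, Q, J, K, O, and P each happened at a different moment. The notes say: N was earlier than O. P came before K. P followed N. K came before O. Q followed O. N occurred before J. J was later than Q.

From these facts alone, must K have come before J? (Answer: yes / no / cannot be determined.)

Chain the constraints: K → O → Q → J. Each link is directly stated, so K comes before J.

yes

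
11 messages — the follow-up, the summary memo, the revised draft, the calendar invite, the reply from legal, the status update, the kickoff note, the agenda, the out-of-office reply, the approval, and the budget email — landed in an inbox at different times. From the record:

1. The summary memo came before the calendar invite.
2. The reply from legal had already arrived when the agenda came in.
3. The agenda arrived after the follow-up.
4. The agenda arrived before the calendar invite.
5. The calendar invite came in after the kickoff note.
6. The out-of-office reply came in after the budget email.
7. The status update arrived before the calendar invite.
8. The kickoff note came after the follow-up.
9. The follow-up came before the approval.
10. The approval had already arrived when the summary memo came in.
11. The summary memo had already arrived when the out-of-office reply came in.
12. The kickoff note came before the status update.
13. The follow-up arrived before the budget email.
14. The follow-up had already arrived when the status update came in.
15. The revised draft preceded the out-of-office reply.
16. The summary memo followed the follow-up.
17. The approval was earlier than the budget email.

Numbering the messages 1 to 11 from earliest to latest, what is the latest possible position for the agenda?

10

The agenda must come before the calendar invite — 1 message forced after it.
Everything else can be placed before the agenda in some valid order, so the agenda can sit as late as position 11 − 1 = 10.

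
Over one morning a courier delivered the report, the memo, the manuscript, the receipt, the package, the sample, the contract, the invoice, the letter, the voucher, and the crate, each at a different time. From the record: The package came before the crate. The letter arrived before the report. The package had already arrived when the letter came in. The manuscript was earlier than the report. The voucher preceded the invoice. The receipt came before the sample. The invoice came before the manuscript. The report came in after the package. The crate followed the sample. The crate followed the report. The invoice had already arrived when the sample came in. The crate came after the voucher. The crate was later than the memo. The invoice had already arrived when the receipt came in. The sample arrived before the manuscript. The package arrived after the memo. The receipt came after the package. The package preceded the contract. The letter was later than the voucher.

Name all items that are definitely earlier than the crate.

Directly stated before the crate: the memo, the package, the report, the sample, and the voucher.
The invoice reaches the crate via the invoice → the sample → the crate.
The letter reaches the crate via the letter → the report → the crate.
The manuscript reaches the crate via the manuscript → the report → the crate.
Likewise the receipt reaches the crate by chaining the stated constraints.
No chain forces the contract ahead of the crate.

the invoice, the letter, the manuscript, the memo, the package, the receipt, the report, the sample, the voucher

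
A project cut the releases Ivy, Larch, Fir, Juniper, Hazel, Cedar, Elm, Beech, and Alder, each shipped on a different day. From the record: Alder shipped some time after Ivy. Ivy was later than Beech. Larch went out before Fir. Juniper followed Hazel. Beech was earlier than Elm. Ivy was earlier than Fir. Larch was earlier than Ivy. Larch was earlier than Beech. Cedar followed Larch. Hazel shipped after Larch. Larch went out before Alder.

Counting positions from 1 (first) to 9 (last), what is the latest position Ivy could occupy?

Ivy must come before Alder and Fir — 2 releases forced after it.
Everything else can be placed before Ivy in some valid order, so Ivy can sit as late as position 9 − 2 = 7.

7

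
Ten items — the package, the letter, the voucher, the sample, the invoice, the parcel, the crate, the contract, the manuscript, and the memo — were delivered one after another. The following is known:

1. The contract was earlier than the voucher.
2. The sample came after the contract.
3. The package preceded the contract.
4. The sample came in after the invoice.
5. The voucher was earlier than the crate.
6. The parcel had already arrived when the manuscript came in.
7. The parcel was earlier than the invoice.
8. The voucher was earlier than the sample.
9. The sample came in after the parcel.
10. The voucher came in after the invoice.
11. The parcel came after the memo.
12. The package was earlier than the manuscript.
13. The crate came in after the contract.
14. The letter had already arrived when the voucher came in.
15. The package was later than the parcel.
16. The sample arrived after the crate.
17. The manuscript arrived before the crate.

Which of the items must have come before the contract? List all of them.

Directly stated before the contract: the package.
The memo reaches the contract via the memo → the parcel → the package → the contract.
The parcel reaches the contract via the parcel → the package → the contract.
No chain forces the invoice (or any of the others) ahead of the contract.

the memo, the package, the parcel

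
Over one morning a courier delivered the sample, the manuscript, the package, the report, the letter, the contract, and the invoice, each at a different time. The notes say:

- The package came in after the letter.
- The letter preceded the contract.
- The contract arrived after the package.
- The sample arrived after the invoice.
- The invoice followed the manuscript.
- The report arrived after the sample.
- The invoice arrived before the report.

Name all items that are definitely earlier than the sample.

Directly stated before the sample: the invoice.
The manuscript reaches the sample via the manuscript → the invoice → the sample.

the invoice, the manuscript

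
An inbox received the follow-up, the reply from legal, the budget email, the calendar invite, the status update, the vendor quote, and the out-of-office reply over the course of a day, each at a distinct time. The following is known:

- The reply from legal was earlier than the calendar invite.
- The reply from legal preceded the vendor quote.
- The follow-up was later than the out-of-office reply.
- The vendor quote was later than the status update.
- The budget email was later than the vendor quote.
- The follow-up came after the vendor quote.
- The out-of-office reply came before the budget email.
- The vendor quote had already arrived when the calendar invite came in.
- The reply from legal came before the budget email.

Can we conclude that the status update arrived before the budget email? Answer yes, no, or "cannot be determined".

Chain the constraints: the status update → the vendor quote → the budget email. Each link is directly stated, so the status update comes before the budget email.

yes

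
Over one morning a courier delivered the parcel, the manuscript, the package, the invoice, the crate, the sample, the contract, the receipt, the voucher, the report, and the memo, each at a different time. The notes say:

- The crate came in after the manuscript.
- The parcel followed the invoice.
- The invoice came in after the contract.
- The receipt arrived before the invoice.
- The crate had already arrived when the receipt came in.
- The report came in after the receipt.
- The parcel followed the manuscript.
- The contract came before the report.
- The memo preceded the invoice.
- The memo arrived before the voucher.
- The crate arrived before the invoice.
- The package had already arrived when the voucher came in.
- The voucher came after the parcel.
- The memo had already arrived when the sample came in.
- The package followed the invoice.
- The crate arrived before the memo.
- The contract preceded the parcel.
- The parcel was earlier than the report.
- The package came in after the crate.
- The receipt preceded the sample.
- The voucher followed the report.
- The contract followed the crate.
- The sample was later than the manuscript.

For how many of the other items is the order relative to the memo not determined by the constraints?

Forced before the memo: the crate and the manuscript; forced after the memo: the invoice, the package, the parcel, the report, the sample, and the voucher.
That leaves the contract and the receipt with no forced order relative to the memo — 2.

2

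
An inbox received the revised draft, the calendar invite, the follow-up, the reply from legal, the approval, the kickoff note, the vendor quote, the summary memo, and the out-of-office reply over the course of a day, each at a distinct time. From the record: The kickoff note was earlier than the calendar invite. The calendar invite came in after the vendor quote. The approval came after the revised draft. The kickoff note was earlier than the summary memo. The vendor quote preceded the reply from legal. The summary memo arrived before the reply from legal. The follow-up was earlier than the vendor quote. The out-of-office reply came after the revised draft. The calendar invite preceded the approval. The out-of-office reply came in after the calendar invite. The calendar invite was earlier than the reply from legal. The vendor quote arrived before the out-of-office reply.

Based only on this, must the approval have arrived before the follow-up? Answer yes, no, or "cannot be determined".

no

Tracing the constraints gives the follow-up → the vendor quote → the calendar invite → the approval, so the follow-up must come before the approval.
That means the approval cannot be before the follow-up.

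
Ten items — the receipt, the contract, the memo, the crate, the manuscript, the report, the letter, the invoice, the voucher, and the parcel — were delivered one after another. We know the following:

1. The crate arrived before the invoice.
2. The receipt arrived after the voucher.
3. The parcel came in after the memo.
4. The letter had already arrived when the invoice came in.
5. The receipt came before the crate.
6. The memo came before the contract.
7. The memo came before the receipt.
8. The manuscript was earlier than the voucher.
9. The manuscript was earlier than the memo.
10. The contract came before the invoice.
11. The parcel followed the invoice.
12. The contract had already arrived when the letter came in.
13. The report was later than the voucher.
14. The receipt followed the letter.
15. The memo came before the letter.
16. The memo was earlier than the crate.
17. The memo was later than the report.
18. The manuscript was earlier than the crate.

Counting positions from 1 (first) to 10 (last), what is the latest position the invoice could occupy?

9

The invoice must come before the parcel — 1 item forced after it.
Everything else can be placed before the invoice in some valid order, so the invoice can sit as late as position 10 − 1 = 9.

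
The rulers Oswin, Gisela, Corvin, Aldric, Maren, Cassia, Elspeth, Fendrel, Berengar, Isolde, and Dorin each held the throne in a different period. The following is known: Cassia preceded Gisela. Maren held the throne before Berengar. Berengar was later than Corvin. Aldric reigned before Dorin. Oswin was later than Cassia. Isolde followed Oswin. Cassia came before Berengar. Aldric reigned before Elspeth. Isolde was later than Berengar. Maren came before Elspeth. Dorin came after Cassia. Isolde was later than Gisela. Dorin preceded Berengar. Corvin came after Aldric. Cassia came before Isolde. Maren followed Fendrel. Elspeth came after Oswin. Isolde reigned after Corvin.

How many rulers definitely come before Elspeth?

Directly stated before Elspeth: Aldric, Maren, and Oswin.
Cassia reaches Elspeth via Cassia → Oswin → Elspeth.
Fendrel reaches Elspeth via Fendrel → Maren → Elspeth.
That's Aldric, Cassia, Fendrel, Maren, and Oswin — 5 in all.

5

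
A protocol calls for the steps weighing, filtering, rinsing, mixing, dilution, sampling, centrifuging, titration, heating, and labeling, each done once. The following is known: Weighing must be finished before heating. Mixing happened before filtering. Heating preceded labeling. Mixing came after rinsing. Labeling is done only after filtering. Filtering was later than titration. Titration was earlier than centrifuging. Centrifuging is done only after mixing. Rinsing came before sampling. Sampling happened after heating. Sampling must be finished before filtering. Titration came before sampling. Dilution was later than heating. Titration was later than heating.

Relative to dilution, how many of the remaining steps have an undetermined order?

Forced before dilution: heating and weighing.
That leaves centrifuging, filtering, labeling, mixing, rinsing, sampling, and titration with no forced order relative to dilution — 7.

7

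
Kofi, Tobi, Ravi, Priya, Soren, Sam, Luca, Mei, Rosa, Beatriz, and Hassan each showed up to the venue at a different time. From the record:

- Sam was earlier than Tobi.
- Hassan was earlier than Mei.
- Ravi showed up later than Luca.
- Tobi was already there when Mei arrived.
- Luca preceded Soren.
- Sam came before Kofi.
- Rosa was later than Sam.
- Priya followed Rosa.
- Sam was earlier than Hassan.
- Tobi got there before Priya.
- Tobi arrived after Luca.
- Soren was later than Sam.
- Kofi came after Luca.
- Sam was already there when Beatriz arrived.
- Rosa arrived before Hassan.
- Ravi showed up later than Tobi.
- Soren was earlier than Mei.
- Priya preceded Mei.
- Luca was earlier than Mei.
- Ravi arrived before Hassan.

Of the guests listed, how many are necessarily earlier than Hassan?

Directly stated before Hassan: Ravi, Rosa, and Sam.
Luca reaches Hassan via Luca → Ravi → Hassan.
Tobi reaches Hassan via Tobi → Ravi → Hassan.
No chain forces Priya (or any of the others) ahead of Hassan.
That's Luca, Ravi, Rosa, Sam, and Tobi — 5 in all.

5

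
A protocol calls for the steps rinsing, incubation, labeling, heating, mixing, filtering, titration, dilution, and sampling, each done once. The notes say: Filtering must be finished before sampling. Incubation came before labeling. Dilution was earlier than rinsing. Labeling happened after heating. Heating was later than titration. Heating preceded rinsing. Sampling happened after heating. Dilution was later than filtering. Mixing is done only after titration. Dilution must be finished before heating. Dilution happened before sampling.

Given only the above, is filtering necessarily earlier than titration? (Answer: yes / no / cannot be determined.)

No chain of stated constraints runs from filtering to titration, and none runs from titration to filtering either.
So the relative order of filtering and titration is not fixed by the given facts.

cannot be determined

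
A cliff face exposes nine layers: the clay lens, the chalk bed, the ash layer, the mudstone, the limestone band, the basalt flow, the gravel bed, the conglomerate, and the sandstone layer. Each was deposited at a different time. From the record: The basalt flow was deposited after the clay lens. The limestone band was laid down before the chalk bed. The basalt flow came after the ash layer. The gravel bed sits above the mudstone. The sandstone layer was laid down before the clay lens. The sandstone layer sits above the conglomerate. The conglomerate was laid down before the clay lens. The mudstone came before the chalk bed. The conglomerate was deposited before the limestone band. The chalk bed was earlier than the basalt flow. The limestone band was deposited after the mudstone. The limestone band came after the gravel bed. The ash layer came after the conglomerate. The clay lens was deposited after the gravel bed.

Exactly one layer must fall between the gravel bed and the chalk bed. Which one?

Tracing the constraints gives the gravel bed → the limestone band → the chalk bed, so the limestone band sits after the gravel bed and before the chalk bed.
No other layer is forced both after the gravel bed and before the chalk bed.

the limestone band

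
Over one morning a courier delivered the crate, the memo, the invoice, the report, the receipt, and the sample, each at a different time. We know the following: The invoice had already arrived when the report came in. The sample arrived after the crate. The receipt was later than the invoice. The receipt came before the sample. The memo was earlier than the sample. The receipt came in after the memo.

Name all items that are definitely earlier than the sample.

the crate, the invoice, the memo, the receipt

Directly stated before the sample: the crate, the memo, and the receipt.
The invoice reaches the sample via the invoice → the receipt → the sample.
No chain forces the report ahead of the sample.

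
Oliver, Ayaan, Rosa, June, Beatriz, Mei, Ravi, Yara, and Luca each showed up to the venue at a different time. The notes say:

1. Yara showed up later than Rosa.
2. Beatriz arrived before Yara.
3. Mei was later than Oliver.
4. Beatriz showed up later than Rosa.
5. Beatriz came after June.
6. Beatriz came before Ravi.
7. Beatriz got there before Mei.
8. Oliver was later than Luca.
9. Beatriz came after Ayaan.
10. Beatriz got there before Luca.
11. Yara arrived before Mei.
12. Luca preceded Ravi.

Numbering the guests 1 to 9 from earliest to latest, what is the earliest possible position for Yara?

5

Ayaan, Beatriz, June, and Rosa must all come before Yara — 4 forced predecessors.
Nothing else is forced ahead of Yara, so their earliest slot is position 4 + 1 = 5.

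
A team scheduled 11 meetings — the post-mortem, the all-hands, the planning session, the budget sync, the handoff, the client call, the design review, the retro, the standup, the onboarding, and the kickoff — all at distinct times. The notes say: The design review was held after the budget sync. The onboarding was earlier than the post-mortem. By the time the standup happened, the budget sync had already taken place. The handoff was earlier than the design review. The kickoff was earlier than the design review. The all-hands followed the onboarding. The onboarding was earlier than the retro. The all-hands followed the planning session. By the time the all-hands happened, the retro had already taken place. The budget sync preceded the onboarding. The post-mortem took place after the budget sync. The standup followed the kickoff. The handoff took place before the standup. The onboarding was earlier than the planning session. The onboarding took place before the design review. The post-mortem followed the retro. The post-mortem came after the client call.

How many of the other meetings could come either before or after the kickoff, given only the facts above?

8

Forced after the kickoff: the design review and the standup.
That leaves the all-hands, the budget sync, the client call, the handoff, the onboarding, the planning session, the post-mortem, and the retro with no forced order relative to the kickoff — 8.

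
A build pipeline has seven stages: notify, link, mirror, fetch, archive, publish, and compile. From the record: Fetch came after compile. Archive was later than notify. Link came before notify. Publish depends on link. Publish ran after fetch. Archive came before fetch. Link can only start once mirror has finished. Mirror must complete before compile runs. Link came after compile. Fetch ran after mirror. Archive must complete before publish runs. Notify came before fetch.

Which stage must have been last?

publish

Every other stage has a chain of constraints placing it before publish, so publish is last.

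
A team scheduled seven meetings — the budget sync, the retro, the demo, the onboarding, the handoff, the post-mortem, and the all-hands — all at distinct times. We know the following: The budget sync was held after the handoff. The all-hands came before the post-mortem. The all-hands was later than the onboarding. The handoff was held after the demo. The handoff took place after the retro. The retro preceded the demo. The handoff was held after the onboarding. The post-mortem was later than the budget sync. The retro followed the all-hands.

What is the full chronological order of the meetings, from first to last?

the onboarding, the all-hands, the retro, the demo, the handoff, the budget sync, the post-mortem

The constraints fix every adjacent pair, so only one ordering works:
the onboarding → the all-hands → the retro → the demo → the handoff → the budget sync → the post-mortem.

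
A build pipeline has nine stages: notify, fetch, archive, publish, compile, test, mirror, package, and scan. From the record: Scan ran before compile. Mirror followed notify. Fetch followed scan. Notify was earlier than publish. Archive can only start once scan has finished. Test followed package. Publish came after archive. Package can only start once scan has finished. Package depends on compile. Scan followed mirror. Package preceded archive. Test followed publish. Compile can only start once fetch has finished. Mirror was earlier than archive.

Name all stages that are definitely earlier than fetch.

Directly stated before fetch: scan.
Mirror reaches fetch via mirror → scan → fetch.
Notify reaches fetch via notify → mirror → scan → fetch.

mirror, notify, scan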